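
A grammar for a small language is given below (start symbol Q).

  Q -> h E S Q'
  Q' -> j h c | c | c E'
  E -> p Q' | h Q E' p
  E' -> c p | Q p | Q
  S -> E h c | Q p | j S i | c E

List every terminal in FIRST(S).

{ c, h, j, p }

From S -> E h c: add FIRST(E) = { h, p }.
From S -> Q p: add FIRST(Q) = { h }.
S -> j S i contributes {j}.
S -> c E contributes {c}.
Union: FIRST(S) = { c, h, j, p }.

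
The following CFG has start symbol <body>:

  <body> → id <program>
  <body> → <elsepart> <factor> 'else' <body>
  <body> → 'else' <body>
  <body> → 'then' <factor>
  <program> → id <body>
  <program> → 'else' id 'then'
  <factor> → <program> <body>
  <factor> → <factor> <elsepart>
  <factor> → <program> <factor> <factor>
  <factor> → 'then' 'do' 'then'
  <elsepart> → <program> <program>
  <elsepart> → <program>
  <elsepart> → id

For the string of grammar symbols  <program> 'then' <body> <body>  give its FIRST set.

Add FIRST(<program>) = { 'else', id }; <program> is not nullable, stop.

{ 'else', id }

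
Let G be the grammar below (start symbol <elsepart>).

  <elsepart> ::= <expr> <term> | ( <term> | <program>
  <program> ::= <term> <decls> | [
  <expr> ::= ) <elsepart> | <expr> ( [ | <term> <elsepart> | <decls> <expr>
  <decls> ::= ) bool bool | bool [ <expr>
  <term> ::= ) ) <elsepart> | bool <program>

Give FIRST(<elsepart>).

{ (, ), [, bool }

From <elsepart> ::= <expr> <term>: add FIRST(<expr>) = { ), bool }.
<elsepart> ::= ( <term> contributes {(}.
From <elsepart> ::= <program>: add FIRST(<program>) = { ), [, bool }.
Union: FIRST(<elsepart>) = { (, ), [, bool }.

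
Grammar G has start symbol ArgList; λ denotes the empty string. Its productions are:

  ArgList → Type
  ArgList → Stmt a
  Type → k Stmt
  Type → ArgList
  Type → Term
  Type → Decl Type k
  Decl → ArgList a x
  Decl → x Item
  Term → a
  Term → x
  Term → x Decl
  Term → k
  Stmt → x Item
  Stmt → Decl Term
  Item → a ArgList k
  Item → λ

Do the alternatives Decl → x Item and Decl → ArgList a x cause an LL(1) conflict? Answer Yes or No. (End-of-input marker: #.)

Yes

FIRST(x Item) = { x } and FIRST(ArgList a x) = { a, k, x }.
Both contain x, so the two alternatives are not disjoint — LL(1) conflict.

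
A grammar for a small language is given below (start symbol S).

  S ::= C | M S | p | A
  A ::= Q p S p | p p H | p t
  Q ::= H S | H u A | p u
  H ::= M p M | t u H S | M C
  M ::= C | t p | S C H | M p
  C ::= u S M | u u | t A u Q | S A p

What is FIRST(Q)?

{ p, t, u }

From Q ::= H S: add FIRST(H) = { p, t, u }.
From Q ::= H u A: add FIRST(H) = { p, t, u }.
Q ::= p u contributes {p}.
Union: FIRST(Q) = { p, t, u }.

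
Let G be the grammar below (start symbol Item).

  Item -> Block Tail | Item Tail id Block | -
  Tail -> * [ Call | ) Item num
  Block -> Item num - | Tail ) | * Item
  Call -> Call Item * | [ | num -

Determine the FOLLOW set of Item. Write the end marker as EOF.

{ EOF, ), *, num }

Item is the start symbol, so EOF ∈ FOLLOW(Item).
In Item -> Item Tail id Block: add FIRST(Tail id Block) = { ), * }.
In Tail -> ) Item num: add FIRST(num) = { num }.
In Block -> Item num -: add FIRST(num -) = { num }.
In Block -> * Item: Item is at the end, add FOLLOW(Block) = { EOF, ), *, num }.
In Call -> Call Item *: add FIRST(*) = { * }.
Union: FOLLOW(Item) = { EOF, ), *, num }.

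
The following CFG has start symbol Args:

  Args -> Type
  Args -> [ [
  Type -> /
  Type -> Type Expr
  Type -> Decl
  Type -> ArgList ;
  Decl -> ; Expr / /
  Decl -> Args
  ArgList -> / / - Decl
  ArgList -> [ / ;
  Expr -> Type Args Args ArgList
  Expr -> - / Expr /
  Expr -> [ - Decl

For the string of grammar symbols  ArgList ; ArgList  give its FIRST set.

{ /, [ }

Add FIRST(ArgList) = { /, [ }; ArgList is not nullable, stop.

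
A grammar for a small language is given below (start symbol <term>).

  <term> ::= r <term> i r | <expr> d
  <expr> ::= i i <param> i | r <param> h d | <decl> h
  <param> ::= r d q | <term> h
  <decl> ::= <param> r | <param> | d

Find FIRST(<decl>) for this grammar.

From <decl> ::= <param> r: add FIRST(<param>) = { d, i, r }.
From <decl> ::= <param>: add FIRST(<param>) = { d, i, r }.
<decl> ::= d contributes {d}.
Union: FIRST(<decl>) = { d, i, r }.

{ d, i, r }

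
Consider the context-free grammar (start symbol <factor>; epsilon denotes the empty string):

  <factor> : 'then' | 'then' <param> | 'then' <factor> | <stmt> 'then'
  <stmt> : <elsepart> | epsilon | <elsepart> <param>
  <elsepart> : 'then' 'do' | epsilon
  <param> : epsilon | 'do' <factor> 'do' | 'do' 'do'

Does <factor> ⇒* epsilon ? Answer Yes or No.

Nullable nonterminals: <elsepart>, <param>, <stmt>.
No production of <factor> has an RHS whose symbols are all nullable, so <factor> is not nullable.

No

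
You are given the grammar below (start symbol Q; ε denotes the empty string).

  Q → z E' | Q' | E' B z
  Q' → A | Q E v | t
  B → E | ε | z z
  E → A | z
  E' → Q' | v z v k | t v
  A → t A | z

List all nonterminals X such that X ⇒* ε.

{ B }

Directly nullable (have an ε-production): B.
No other nonterminal has a production whose RHS symbols are all nullable.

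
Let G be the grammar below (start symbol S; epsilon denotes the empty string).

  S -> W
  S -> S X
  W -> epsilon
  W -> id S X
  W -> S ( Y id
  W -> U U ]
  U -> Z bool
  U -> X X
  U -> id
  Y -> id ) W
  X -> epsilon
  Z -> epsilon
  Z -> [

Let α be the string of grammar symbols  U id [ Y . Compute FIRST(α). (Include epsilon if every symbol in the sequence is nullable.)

Add FIRST(U)\{epsilon} = { [, bool, id }; U is nullable, continue.
id is a terminal; add {id} and stop.

{ [, bool, id }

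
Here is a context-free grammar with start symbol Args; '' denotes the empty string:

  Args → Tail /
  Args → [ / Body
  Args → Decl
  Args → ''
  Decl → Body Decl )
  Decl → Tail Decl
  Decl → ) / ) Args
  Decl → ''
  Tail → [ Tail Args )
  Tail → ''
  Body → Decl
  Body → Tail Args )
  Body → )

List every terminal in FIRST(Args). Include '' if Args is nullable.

From Args → Tail /: Tail nullable, take FIRST(Tail) ∪ {/} = { /, [ }.
Args → [ / Body contributes {[}.
From Args → Decl: add FIRST(Decl) = { ), /, [, '' } (including '' since Decl is nullable).
Args → '' contributes ''.
Union: FIRST(Args) = { ), /, [, '' }.

{ ), /, [, '' }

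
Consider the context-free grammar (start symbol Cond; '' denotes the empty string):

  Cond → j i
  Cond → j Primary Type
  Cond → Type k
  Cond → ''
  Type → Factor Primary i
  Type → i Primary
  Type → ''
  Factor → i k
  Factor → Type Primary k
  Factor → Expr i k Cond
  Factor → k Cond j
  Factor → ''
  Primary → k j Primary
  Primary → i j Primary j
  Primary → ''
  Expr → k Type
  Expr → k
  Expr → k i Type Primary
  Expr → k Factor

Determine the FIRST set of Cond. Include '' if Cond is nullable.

Cond → j i contributes {j}.
Cond → j Primary Type contributes {j}.
From Cond → Type k: Type nullable, take FIRST(Type) ∪ {k} = { i, k }.
Cond → '' contributes ''.
Union: FIRST(Cond) = { i, j, k, '' }.

{ i, j, k, '' }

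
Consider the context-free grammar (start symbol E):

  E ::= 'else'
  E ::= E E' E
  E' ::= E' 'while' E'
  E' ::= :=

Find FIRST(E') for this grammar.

From E' ::= E' 'while' E': add FIRST(E') = { := }.
E' ::= := contributes {:=}.
Union: FIRST(E') = { := }.

{ := }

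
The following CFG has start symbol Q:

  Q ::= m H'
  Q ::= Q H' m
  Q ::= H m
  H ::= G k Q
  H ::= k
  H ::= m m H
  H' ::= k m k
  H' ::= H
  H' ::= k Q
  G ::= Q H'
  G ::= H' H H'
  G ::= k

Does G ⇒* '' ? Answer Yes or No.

No

No nonterminal in this grammar is nullable.
No production of G has an RHS whose symbols are all nullable, so G is not nullable.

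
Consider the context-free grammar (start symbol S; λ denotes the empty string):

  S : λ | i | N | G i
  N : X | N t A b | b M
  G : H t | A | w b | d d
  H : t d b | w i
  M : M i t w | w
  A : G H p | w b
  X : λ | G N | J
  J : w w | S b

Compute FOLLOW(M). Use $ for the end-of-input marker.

In N : b M: M is at the end, add FOLLOW(N) = { $, b, t }.
In M : M i t w: add FIRST(i t w) = { i }.
Union: FOLLOW(M) = { $, b, i, t }.

{ $, b, i, t }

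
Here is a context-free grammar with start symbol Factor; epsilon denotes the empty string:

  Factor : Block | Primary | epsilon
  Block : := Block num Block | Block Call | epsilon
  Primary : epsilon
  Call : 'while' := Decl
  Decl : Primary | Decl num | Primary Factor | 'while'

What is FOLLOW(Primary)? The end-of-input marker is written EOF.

{ EOF, 'while', :=, num }

In Factor : Primary: Primary is at the end, add FOLLOW(Factor) = { EOF, 'while', num }.
In Decl : Primary: Primary is at the end, add FOLLOW(Decl) = { EOF, 'while', num }.
In Decl : Primary Factor: add FIRST(Factor)\{epsilon} = { 'while', := }.
  Since Factor is nullable, also add FOLLOW(Decl) = { EOF, 'while', num }.
Union: FOLLOW(Primary) = { EOF, 'while', :=, num }.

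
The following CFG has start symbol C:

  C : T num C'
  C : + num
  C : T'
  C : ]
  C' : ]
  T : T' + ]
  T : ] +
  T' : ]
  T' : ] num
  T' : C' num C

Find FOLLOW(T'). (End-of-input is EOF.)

{ EOF, + }

In C : T': T' is at the end, add FOLLOW(C) = { EOF, + }.
In T : T' + ]: add FIRST(+ ]) = { + }.
Union: FOLLOW(T') = { EOF, + }.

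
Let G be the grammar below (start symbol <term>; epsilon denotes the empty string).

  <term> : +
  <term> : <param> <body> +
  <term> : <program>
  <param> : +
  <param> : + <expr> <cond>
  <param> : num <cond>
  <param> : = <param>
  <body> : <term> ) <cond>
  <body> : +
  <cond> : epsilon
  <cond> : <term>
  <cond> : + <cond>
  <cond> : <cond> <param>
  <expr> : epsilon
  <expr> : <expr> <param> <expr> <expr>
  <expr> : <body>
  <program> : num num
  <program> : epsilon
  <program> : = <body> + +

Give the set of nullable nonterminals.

Directly nullable (have an epsilon-production): <cond>, <expr>, <program>.
<term> : <program> with every symbol nullable, so <term> is nullable.
No other nonterminal has a production whose RHS symbols are all nullable.

{ <cond>, <expr>, <program>, <term> }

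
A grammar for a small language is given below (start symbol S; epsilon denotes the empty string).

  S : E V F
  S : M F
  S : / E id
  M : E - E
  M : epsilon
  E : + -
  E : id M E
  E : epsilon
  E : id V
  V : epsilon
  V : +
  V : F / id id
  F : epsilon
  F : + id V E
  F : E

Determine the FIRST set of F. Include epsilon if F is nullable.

F : epsilon contributes epsilon.
F : + id V E contributes {+}.
From F : E: add FIRST(E) = { +, id, epsilon } (including epsilon since E is nullable).
Union: FIRST(F) = { +, id, epsilon }.

{ +, id, epsilon }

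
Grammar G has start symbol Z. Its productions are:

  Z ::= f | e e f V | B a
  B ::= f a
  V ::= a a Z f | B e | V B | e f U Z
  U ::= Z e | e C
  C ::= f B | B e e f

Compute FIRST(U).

From U ::= Z e: add FIRST(Z) = { e, f }.
U ::= e C contributes {e}.
Union: FIRST(U) = { e, f }.

{ e, f }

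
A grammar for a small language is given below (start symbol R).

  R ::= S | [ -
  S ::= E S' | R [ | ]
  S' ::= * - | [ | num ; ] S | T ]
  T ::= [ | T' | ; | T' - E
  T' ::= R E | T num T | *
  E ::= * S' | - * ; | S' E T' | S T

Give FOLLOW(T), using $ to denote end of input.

{ *, -, ;, [, ], num }

In S' ::= T ]: add FIRST(]) = { ] }.
In T' ::= T num T: add FIRST(num T) = { num }.
In T' ::= T num T: T is at the end, add FOLLOW(T') = { *, -, ;, [, ], num }.
In E ::= S T: T is at the end, add FOLLOW(E) = { *, -, ;, [, ], num }.
Union: FOLLOW(T) = { *, -, ;, [, ], num }.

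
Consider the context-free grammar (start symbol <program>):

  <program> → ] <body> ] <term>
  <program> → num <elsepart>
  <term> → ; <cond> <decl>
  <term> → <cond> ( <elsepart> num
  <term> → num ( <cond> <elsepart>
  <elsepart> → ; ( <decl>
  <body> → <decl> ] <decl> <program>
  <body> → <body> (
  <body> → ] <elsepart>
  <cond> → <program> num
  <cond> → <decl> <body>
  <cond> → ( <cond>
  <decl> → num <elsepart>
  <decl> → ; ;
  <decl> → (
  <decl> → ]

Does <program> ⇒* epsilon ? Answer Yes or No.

No nonterminal in this grammar is nullable.
No production of <program> has an RHS whose symbols are all nullable, so <program> is not nullable.

No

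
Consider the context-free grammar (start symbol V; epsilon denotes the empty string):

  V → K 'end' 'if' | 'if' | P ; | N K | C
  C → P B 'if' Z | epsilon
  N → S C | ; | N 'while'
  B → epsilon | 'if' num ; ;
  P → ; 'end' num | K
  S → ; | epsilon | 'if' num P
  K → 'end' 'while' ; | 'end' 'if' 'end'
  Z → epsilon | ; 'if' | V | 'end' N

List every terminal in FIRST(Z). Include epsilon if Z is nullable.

{ 'end', 'if', 'while', ;, epsilon }

Z → epsilon contributes epsilon.
Z → ; 'if' contributes {;}.
From Z → V: add FIRST(V) = { 'end', 'if', 'while', ;, epsilon } (including epsilon since V is nullable).
Z → 'end' N contributes {'end'}.
Union: FIRST(Z) = { 'end', 'if', 'while', ;, epsilon }.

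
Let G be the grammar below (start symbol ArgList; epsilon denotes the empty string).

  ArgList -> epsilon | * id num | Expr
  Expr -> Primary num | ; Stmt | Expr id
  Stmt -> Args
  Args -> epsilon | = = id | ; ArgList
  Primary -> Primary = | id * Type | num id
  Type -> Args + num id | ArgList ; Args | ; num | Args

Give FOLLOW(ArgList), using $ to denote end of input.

{ $, +, ;, =, id, num }

ArgList is the start symbol, so $ ∈ FOLLOW(ArgList).
In Args -> ; ArgList: ArgList is at the end, add FOLLOW(Args) = { $, +, ;, =, id, num }.
In Type -> ArgList ; Args: add FIRST(; Args) = { ; }.
Union: FOLLOW(ArgList) = { $, +, ;, =, id, num }.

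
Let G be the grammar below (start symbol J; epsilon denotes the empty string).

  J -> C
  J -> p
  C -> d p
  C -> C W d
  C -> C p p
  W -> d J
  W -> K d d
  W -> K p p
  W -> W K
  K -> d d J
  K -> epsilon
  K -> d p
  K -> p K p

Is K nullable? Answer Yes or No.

K has an epsilon-production, so K ⇒ epsilon.

Yes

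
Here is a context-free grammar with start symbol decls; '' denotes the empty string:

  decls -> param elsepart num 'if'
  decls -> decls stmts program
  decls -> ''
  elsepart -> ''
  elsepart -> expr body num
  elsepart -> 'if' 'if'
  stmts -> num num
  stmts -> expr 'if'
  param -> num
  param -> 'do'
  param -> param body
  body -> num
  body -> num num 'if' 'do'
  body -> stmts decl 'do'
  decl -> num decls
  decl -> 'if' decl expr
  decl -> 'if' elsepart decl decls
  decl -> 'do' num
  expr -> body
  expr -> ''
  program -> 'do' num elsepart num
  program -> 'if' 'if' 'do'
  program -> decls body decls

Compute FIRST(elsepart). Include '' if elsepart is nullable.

{ 'if', num, '' }

elsepart -> '' contributes ''.
From elsepart -> expr body num: expr nullable, take FIRST(expr) ∪ FIRST(body) = { 'if', num }.
elsepart -> 'if' 'if' contributes {'if'}.
Union: FIRST(elsepart) = { 'if', num, '' }.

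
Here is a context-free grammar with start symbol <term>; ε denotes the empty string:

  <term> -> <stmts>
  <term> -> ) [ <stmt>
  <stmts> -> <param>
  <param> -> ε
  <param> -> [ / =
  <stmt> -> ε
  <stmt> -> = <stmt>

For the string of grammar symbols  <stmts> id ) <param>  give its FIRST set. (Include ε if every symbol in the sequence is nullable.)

{ [, id }

Add FIRST(<stmts>)\{ε} = { [ }; <stmts> is nullable, continue.
id is a terminal; add {id} and stop.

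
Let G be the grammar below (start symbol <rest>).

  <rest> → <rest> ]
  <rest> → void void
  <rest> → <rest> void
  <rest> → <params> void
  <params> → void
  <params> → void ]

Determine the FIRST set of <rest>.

From <rest> → <rest> ]: add FIRST(<rest>) = { void }.
<rest> → void void contributes {void}.
From <rest> → <rest> void: add FIRST(<rest>) = { void }.
From <rest> → <params> void: add FIRST(<params>) = { void }.
Union: FIRST(<rest>) = { void }.

{ void }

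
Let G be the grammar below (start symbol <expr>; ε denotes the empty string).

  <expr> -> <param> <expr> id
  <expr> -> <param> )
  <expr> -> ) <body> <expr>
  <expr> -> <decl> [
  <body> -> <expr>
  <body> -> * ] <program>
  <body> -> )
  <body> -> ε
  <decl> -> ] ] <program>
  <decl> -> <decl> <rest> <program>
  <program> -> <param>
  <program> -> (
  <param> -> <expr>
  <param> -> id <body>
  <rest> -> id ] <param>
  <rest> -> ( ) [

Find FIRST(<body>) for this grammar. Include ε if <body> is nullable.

{ ), *, ], id, ε }

From <body> -> <expr>: add FIRST(<expr>) = { ), ], id }.
<body> -> * ] <program> contributes {*}.
<body> -> ) contributes {)}.
<body> -> ε contributes ε.
Union: FIRST(<body>) = { ), *, ], id, ε }.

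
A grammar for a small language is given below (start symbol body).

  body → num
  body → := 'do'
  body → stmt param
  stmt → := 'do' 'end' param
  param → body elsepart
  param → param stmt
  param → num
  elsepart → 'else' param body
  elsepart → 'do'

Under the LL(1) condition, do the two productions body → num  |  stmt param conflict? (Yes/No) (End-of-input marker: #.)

No

FIRST(num) = { num } and FIRST(stmt param) = { := }.
The FIRST sets are disjoint and neither alternative is nullable — no conflict.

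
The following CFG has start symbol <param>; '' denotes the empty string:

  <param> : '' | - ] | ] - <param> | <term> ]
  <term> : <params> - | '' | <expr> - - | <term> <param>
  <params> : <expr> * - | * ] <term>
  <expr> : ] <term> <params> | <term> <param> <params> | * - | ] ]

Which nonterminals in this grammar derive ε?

{ <param>, <term> }

Directly nullable (have an ''-production): <param>, <term>.
No other nonterminal has a production whose RHS symbols are all nullable.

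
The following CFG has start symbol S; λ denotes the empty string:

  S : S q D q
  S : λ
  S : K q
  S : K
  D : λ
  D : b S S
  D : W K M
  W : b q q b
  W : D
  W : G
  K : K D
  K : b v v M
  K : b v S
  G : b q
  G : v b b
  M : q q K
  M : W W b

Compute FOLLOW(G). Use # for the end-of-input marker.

{ b, v }

In W : G: G is at the end, add FOLLOW(W) = { b, v }.
Union: FOLLOW(G) = { b, v }.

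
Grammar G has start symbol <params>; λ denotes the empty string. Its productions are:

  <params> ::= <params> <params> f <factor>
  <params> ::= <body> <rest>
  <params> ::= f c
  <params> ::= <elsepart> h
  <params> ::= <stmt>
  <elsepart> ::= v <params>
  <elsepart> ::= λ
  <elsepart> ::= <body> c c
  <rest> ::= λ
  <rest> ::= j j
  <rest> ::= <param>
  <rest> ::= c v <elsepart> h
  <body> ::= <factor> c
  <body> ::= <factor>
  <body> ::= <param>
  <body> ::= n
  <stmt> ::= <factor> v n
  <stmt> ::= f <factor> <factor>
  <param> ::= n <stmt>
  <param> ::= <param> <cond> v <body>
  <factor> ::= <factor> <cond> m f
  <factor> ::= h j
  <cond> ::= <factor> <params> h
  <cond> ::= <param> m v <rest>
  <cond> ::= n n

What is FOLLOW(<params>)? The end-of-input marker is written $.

<params> is the start symbol, so $ ∈ FOLLOW(<params>).
In <params> ::= <params> <params> f <factor>: add FIRST(<params> f <factor>) = { f, h, n, v }.
In <params> ::= <params> <params> f <factor>: add FIRST(f <factor>) = { f }.
In <elsepart> ::= v <params>: <params> is at the end, add FOLLOW(<elsepart>) = { h }.
In <cond> ::= <factor> <params> h: add FIRST(h) = { h }.
Union: FOLLOW(<params>) = { $, f, h, n, v }.

{ $, f, h, n, v }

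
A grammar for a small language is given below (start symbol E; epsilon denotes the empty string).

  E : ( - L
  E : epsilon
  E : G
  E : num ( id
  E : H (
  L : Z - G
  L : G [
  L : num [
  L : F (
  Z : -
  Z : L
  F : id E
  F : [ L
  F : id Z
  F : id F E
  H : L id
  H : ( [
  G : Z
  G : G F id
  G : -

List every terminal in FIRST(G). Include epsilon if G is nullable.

From G : Z: add FIRST(Z) = { -, [, id, num }.
From G : G F id: add FIRST(G) = { -, [, id, num }.
G : - contributes {-}.
Union: FIRST(G) = { -, [, id, num }.

{ -, [, id, num }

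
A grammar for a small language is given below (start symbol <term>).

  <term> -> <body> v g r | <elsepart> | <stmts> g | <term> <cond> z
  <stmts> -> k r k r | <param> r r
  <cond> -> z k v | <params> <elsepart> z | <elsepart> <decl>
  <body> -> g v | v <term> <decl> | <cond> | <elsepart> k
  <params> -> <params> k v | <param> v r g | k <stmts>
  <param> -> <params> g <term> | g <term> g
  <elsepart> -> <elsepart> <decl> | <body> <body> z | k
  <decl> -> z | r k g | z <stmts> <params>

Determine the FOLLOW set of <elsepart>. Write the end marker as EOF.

In <term> -> <elsepart>: <elsepart> is at the end, add FOLLOW(<term>) = { EOF, g, k, r, v, z }.
In <cond> -> <params> <elsepart> z: add FIRST(z) = { z }.
In <cond> -> <elsepart> <decl>: add FIRST(<decl>) = { r, z }.
In <body> -> <elsepart> k: add FIRST(k) = { k }.
In <elsepart> -> <elsepart> <decl>: add FIRST(<decl>) = { r, z }.
Union: FOLLOW(<elsepart>) = { EOF, g, k, r, v, z }.

{ EOF, g, k, r, v, z }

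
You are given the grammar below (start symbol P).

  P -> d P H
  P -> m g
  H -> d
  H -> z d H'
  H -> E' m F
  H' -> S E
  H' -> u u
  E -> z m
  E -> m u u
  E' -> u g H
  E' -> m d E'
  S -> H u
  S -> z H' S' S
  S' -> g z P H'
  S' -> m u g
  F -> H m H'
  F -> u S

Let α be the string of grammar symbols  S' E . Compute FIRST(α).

{ g, m }

Add FIRST(S') = { g, m }; S' is not nullable, stop.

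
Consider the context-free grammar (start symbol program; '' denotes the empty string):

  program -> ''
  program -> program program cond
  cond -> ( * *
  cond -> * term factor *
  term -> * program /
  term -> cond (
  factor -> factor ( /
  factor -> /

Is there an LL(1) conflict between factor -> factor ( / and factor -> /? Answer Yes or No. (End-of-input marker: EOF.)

Yes

FIRST(factor ( /) = { / } and FIRST(/) = { / }.
Both contain /, so the two alternatives are not disjoint — LL(1) conflict.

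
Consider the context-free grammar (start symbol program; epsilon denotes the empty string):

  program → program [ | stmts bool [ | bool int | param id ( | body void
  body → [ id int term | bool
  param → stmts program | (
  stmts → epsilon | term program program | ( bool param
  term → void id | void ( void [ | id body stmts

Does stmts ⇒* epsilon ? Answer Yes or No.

stmts has an epsilon-production, so stmts ⇒ epsilon.

Yes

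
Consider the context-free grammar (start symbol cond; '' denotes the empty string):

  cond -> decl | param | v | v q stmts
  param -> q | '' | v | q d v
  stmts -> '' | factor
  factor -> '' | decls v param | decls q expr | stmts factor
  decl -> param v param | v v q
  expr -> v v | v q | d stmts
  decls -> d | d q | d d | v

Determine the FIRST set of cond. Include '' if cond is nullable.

{ q, v, '' }

From cond -> decl: add FIRST(decl) = { q, v }.
From cond -> param: add FIRST(param) = { q, v, '' } (including '' since param is nullable).
cond -> v contributes {v}.
cond -> v q stmts contributes {v}.
Union: FIRST(cond) = { q, v, '' }.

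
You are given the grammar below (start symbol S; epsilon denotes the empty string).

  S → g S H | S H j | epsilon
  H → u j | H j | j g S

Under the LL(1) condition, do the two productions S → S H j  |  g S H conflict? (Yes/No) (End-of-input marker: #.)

Yes

FIRST(S H j) = { g, j, u } and FIRST(g S H) = { g }.
Both contain g, so the two alternatives are not disjoint — LL(1) conflict.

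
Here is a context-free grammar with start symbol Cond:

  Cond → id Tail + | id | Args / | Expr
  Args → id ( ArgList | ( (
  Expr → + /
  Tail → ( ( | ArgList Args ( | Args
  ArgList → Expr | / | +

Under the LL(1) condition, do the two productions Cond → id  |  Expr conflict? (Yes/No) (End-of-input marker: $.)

FIRST(id) = { id } and FIRST(Expr) = { + }.
The FIRST sets are disjoint and neither alternative is nullable — no conflict.

No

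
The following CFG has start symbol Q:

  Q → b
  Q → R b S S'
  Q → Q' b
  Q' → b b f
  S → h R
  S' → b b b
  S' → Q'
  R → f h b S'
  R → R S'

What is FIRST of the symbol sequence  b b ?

{ b }

b is a terminal; add {b} and stop.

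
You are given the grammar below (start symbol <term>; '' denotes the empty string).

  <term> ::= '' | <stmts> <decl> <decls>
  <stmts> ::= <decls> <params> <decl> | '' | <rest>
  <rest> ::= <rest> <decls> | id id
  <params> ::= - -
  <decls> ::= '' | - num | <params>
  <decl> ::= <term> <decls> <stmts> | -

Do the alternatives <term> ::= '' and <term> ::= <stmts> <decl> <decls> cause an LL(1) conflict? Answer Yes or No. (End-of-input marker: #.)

FIRST('') = { '' } and FIRST(<stmts> <decl> <decls>) = { -, id, '' }.
Both alternatives are nullable, violating the LL(1) condition.

Yes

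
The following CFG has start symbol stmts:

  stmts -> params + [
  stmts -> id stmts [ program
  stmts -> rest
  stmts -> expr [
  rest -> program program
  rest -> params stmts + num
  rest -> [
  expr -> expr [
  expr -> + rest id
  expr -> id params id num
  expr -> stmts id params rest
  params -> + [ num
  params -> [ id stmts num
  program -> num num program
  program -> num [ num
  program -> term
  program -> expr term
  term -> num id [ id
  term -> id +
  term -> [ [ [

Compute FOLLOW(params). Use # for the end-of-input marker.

In stmts -> params + [: add FIRST(+ [) = { + }.
In rest -> params stmts + num: add FIRST(stmts + num) = { +, [, id, num }.
In expr -> id params id num: add FIRST(id num) = { id }.
In expr -> stmts id params rest: add FIRST(rest) = { +, [, id, num }.
Union: FOLLOW(params) = { +, [, id, num }.

{ +, [, id, num }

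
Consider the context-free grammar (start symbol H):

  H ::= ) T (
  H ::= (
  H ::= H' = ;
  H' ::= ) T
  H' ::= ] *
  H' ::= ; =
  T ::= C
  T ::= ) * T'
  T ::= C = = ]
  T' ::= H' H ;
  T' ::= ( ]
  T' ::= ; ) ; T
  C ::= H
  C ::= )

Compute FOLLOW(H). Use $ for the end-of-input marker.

{ $, (, ), ;, =, ] }

H is the start symbol, so $ ∈ FOLLOW(H).
In T' ::= H' H ;: add FIRST(;) = { ; }.
In C ::= H: H is at the end, add FOLLOW(C) = { (, ), ;, =, ] }.
Union: FOLLOW(H) = { $, (, ), ;, =, ] }.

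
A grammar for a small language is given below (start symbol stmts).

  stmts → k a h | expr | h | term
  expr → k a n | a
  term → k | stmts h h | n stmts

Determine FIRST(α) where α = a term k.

a is a terminal; add {a} and stop.

{ a }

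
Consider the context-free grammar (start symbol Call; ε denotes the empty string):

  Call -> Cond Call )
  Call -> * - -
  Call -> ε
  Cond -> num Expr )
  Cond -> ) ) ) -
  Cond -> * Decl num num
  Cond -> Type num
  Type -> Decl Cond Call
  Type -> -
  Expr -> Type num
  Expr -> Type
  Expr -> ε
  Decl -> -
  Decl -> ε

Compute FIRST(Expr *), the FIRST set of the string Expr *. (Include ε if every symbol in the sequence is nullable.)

Add FIRST(Expr)\{ε} = { ), *, -, num }; Expr is nullable, continue.
* is a terminal; add {*} and stop.

{ ), *, -, num }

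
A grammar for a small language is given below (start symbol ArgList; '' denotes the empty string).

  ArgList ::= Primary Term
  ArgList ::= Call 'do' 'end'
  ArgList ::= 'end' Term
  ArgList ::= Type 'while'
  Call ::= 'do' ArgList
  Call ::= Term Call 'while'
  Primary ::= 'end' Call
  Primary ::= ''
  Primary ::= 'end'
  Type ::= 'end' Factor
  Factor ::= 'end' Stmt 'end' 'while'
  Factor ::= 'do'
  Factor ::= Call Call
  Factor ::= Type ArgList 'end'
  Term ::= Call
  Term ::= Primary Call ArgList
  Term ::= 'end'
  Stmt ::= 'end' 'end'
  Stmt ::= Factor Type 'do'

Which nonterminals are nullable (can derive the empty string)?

{ Primary }

Directly nullable (have an ''-production): Primary.
No other nonterminal has a production whose RHS symbols are all nullable.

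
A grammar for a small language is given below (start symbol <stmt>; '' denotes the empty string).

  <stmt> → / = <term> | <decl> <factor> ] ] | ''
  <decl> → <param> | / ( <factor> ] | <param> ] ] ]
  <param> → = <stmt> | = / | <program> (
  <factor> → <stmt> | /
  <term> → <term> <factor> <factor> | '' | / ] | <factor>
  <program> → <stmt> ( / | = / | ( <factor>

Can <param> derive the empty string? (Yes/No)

No

Nullable nonterminals: <factor>, <stmt>, <term>.
No production of <param> has an RHS whose symbols are all nullable, so <param> is not nullable.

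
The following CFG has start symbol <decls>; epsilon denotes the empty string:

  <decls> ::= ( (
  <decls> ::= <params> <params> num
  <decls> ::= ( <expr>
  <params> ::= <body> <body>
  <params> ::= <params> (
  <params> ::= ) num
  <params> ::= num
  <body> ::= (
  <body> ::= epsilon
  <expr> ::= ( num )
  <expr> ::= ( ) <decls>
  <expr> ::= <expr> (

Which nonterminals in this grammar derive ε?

Directly nullable (have an epsilon-production): <body>.
<params> ::= <body> <body> with every symbol nullable, so <params> is nullable.
No other nonterminal has a production whose RHS symbols are all nullable.

{ <body>, <params> }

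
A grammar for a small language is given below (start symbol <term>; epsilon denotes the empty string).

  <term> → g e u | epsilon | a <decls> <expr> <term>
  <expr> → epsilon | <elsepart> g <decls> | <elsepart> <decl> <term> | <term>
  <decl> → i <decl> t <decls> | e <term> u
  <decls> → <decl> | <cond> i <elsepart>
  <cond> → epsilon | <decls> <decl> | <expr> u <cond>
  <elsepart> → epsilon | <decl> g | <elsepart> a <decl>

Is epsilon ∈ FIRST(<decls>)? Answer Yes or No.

No

Nullable nonterminals: <cond>, <elsepart>, <expr>, <term>.
No production of <decls> has an RHS whose symbols are all nullable, so <decls> is not nullable.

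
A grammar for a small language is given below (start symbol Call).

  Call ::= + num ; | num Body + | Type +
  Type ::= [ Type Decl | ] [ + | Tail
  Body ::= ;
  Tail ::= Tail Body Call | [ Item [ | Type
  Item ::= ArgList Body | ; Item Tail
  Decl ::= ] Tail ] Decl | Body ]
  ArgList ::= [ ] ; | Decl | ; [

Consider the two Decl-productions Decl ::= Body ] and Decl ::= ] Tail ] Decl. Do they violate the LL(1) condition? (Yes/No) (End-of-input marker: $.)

No

FIRST(Body ]) = { ; } and FIRST(] Tail ] Decl) = { ] }.
The FIRST sets are disjoint and neither alternative is nullable — no conflict.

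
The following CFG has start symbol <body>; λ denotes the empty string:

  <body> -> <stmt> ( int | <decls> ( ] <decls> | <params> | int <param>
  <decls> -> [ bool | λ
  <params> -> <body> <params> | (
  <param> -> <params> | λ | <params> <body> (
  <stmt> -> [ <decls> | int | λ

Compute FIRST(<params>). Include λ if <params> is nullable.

From <params> -> <body> <params>: add FIRST(<body>) = { (, [, int }.
<params> -> ( contributes {(}.
Union: FIRST(<params>) = { (, [, int }.

{ (, [, int }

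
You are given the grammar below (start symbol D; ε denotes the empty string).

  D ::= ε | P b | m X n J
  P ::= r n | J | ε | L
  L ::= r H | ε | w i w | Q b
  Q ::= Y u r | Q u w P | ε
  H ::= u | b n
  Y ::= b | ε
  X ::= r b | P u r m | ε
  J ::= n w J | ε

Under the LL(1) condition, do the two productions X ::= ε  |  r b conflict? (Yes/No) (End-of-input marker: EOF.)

FIRST(ε) = { ε } and FIRST(r b) = { r }.
The first is nullable but FOLLOW(X) = { n } is disjoint from FIRST of the second.

No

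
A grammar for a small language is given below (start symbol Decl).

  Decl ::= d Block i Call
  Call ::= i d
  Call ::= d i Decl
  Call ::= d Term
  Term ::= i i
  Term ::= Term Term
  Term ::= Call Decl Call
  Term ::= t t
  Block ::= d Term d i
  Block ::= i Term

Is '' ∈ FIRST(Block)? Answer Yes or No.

No nonterminal in this grammar is nullable.
No production of Block has an RHS whose symbols are all nullable, so Block is not nullable.

No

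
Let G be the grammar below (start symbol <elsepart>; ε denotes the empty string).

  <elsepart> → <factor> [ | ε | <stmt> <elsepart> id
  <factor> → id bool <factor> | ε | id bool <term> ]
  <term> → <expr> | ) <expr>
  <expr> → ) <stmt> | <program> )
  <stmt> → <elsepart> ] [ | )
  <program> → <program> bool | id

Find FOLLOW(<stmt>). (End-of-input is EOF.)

In <elsepart> → <stmt> <elsepart> id: add FIRST(<elsepart> id) = { ), [, ], id }.
In <expr> → ) <stmt>: <stmt> is at the end, add FOLLOW(<expr>) = { ] }.
Union: FOLLOW(<stmt>) = { ), [, ], id }.

{ ), [, ], id }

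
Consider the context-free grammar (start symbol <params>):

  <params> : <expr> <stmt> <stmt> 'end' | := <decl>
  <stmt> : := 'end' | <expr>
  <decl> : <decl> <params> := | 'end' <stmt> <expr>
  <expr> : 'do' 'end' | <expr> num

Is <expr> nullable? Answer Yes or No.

No

No nonterminal in this grammar is nullable.
No production of <expr> has an RHS whose symbols are all nullable, so <expr> is not nullable.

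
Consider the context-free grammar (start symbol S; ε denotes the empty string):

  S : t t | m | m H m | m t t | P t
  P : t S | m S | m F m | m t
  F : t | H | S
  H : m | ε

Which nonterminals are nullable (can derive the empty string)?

Directly nullable (have an ε-production): H.
F : H with every symbol nullable, so F is nullable.
No other nonterminal has a production whose RHS symbols are all nullable.

{ F, H }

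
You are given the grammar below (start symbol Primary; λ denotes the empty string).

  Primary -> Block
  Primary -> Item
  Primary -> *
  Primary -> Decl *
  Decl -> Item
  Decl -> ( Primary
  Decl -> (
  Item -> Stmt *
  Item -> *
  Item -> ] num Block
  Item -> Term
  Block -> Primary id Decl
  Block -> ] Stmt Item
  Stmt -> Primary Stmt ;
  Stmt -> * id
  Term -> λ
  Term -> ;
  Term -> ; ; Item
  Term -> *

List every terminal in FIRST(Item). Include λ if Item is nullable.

{ (, *, ;, ], id, λ }

From Item -> Stmt *: add FIRST(Stmt) = { (, *, ;, ], id }.
Item -> * contributes {*}.
Item -> ] num Block contributes {]}.
From Item -> Term: add FIRST(Term) = { *, ;, λ } (including λ since Term is nullable).
Union: FIRST(Item) = { (, *, ;, ], id, λ }.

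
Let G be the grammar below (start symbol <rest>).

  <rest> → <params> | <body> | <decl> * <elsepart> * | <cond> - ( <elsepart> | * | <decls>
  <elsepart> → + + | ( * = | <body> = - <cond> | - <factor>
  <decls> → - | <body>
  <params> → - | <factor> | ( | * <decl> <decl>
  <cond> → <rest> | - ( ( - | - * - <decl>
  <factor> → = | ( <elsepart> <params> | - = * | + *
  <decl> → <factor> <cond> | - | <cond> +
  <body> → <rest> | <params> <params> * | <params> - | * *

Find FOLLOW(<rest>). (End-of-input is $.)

<rest> is the start symbol, so $ ∈ FOLLOW(<rest>).
In <cond> → <rest>: <rest> is at the end, add FOLLOW(<cond>) = { $, (, *, +, -, = }.
In <body> → <rest>: <rest> is at the end, add FOLLOW(<body>) = { $, (, *, +, -, = }.
Union: FOLLOW(<rest>) = { $, (, *, +, -, = }.

{ $, (, *, +, -, = }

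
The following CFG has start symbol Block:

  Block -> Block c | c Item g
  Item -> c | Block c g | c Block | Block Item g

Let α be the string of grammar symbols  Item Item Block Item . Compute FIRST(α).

{ c }

Add FIRST(Item) = { c }; Item is not nullable, stop.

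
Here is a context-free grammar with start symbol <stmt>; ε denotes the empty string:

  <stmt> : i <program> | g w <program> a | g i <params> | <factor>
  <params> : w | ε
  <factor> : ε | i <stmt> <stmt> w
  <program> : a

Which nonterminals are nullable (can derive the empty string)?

{ <factor>, <params>, <stmt> }

Directly nullable (have an ε-production): <params>, <factor>.
<stmt> : <factor> with every symbol nullable, so <stmt> is nullable.
No other nonterminal has a production whose RHS symbols are all nullable.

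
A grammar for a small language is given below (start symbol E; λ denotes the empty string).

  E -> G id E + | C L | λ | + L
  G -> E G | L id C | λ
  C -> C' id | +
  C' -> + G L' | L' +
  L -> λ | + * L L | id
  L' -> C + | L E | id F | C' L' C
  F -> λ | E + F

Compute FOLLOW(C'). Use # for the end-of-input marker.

{ +, id }

In C -> C' id: add FIRST(id) = { id }.
In L' -> C' L' C: add FIRST(L' C) = { +, id }.
Union: FOLLOW(C') = { +, id }.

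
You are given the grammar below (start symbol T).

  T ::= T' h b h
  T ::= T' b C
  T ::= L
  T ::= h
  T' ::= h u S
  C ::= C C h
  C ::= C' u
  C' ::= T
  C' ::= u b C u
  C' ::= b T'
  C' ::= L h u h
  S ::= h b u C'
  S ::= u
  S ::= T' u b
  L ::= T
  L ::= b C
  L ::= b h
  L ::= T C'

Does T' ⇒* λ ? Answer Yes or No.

No

No nonterminal in this grammar is nullable.
No production of T' has an RHS whose symbols are all nullable, so T' is not nullable.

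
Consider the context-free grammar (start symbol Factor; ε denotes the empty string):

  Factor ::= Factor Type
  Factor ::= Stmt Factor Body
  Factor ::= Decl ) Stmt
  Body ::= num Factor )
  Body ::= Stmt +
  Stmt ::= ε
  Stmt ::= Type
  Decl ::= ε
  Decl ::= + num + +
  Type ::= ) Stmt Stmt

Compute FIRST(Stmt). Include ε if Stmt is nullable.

{ ), ε }

Stmt ::= ε contributes ε.
From Stmt ::= Type: add FIRST(Type) = { ) }.
Union: FIRST(Stmt) = { ), ε }.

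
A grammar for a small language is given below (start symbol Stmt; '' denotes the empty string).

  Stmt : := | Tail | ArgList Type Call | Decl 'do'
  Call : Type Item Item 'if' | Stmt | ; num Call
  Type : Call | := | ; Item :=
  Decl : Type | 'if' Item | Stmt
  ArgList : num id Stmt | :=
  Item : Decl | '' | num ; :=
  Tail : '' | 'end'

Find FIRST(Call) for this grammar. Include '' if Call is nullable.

From Call : Type Item Item 'if': Type, Item, Item nullable, take FIRST(Type) ∪ FIRST(Item) ∪ FIRST(Item) ∪ {'if'} = { 'do', 'end', 'if', :=, ;, num }.
From Call : Stmt: add FIRST(Stmt) = { 'do', 'end', 'if', :=, ;, num, '' } (including '' since Stmt is nullable).
Call : ; num Call contributes {;}.
Union: FIRST(Call) = { 'do', 'end', 'if', :=, ;, num, '' }.

{ 'do', 'end', 'if', :=, ;, num, '' }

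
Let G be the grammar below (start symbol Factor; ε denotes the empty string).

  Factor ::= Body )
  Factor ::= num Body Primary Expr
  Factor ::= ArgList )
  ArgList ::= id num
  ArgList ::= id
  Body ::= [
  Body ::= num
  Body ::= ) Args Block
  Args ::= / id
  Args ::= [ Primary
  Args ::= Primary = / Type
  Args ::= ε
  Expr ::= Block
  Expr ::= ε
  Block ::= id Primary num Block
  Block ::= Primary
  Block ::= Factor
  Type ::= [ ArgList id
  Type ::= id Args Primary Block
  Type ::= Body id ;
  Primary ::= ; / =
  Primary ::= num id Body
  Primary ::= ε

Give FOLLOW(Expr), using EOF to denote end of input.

In Factor ::= num Body Primary Expr: Expr is at the end, add FOLLOW(Factor) = { EOF, ), ;, =, [, id, num }.
Union: FOLLOW(Expr) = { EOF, ), ;, =, [, id, num }.

{ EOF, ), ;, =, [, id, num }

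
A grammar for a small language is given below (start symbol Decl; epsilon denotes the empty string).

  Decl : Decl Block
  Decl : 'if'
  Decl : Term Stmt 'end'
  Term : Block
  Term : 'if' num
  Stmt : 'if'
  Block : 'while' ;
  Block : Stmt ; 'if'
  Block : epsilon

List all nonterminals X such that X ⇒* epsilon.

{ Block, Term }

Directly nullable (have an epsilon-production): Block.
Term : Block with every symbol nullable, so Term is nullable.
No other nonterminal has a production whose RHS symbols are all nullable.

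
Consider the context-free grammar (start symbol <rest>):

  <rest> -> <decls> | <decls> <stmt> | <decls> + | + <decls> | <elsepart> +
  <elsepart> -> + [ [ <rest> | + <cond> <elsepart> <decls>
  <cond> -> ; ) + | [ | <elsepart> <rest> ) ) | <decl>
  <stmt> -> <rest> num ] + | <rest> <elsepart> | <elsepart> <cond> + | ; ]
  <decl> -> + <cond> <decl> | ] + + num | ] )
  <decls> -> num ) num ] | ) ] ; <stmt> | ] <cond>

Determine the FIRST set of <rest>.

{ ), +, ], num }

From <rest> -> <decls>: add FIRST(<decls>) = { ), ], num }.
From <rest> -> <decls> <stmt>: add FIRST(<decls>) = { ), ], num }.
From <rest> -> <decls> +: add FIRST(<decls>) = { ), ], num }.
<rest> -> + <decls> contributes {+}.
From <rest> -> <elsepart> +: add FIRST(<elsepart>) = { + }.
Union: FIRST(<rest>) = { ), +, ], num }.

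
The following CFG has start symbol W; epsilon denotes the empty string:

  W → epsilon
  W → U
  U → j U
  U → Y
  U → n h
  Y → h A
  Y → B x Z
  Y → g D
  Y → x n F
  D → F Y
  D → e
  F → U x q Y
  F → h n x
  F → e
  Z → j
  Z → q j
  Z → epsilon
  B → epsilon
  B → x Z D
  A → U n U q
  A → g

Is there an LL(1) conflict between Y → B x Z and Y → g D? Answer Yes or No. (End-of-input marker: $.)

No

FIRST(B x Z) = { x } and FIRST(g D) = { g }.
The FIRST sets are disjoint and neither alternative is nullable — no conflict.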